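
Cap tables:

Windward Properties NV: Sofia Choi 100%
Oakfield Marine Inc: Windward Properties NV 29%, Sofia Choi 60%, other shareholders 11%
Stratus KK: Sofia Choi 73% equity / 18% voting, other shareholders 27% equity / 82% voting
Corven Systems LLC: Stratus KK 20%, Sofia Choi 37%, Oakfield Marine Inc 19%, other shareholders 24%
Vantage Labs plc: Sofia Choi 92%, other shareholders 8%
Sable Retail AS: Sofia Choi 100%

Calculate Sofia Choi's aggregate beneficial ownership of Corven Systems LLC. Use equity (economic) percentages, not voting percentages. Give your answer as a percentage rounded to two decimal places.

Sofia reaches Corven along 4 paths.
Via Stratus: 73% × 20% = 14.6%.
Direct stake: 37% = 37%.
Via Windward → Oakfield: 100% × 29% × 19% = 5.51%.
Via Oakfield: 60% × 19% = 11.4%.
Total: 14.6% + 37% + 5.51% + 11.4% = 68.51%.

68.51%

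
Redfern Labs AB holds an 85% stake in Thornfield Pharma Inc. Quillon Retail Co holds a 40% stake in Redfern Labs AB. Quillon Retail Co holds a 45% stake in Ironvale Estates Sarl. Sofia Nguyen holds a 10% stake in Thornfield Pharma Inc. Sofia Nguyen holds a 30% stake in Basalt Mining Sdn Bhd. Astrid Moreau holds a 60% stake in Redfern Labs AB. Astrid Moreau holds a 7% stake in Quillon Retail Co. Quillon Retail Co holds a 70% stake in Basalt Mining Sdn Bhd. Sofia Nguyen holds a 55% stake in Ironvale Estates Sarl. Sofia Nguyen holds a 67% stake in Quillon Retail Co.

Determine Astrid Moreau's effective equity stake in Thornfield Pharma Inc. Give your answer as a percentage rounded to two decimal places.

Astrid reaches Thornfield along 2 paths.
Via Redfern: 60% × 85% = 51%.
Via Quillon → Redfern: 7% × 40% × 85% = 2.38%.
Total: 51% + 2.38% = 53.38%.

53.38%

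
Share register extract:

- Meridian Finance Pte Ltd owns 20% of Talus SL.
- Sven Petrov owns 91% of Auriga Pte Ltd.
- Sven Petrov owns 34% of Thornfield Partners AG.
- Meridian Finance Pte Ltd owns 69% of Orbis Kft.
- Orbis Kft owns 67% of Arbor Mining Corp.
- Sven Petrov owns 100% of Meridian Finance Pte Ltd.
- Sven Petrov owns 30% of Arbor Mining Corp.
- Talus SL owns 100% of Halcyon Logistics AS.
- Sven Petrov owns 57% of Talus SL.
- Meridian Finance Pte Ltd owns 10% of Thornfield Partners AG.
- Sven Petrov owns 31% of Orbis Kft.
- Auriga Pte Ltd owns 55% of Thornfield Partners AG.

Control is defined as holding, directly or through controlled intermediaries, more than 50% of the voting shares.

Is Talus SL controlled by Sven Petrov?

Sven holds 100% of Meridian, so Sven controls Meridian.
Sven and Meridian together hold 57% + 20% = 77% of Talus, so Sven controls Talus.

Yes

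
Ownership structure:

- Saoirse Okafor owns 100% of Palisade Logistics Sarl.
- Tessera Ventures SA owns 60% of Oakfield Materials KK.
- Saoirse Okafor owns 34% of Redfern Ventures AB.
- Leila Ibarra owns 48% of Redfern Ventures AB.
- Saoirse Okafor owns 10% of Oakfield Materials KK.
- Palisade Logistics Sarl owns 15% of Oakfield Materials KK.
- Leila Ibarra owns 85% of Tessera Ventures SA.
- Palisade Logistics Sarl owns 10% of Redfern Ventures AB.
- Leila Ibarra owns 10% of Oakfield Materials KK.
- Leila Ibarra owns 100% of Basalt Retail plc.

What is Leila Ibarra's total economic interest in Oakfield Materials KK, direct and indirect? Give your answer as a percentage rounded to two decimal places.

Leila reaches Oakfield along 2 paths.
Direct stake: 10% = 10%.
Via Tessera: 85% × 60% = 51%.
Total: 10% + 51% = 61%.
Rounded: 61.00%.

61.00%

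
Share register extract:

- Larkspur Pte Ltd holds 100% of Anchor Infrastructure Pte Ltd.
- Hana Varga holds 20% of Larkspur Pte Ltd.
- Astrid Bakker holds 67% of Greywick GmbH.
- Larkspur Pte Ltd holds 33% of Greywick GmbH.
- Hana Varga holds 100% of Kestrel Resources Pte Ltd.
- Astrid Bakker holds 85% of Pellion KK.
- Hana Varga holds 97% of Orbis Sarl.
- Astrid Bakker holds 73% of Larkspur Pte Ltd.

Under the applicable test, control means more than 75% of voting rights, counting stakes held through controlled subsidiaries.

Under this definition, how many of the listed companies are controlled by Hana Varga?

2

Hana holds 100% of Kestrel, so Hana controls Kestrel.
Hana holds 97% of Orbis, so Hana controls Orbis.
No other company's threshold is met.
Hana controls 2 companies.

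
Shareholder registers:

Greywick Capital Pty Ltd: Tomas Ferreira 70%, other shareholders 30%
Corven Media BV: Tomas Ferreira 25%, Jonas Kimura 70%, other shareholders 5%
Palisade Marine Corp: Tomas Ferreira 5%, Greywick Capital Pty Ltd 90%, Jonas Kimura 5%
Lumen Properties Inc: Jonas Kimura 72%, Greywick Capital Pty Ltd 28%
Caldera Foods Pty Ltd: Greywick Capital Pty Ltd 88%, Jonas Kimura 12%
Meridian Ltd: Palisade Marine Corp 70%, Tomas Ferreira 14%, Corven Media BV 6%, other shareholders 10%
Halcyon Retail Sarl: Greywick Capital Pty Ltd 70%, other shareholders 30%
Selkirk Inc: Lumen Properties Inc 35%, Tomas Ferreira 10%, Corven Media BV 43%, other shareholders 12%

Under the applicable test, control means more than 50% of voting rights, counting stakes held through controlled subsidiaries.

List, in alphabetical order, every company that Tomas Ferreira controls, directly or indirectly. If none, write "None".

Tomas holds 70% of Greywick, so Tomas controls Greywick.
Tomas and Greywick together hold 5% + 90% = 95% of Palisade, so Tomas controls Palisade.
Greywick holds 88% of Caldera, so Tomas controls Caldera.
Palisade and Tomas together hold 70% + 14% = 84% of Meridian, so Tomas controls Meridian.
Greywick holds 70% of Halcyon, so Tomas controls Halcyon.
No other company's threshold is met.

Caldera Foods Pty Ltd, Greywick Capital Pty Ltd, Halcyon Retail Sarl, Meridian Ltd, Palisade Marine Corp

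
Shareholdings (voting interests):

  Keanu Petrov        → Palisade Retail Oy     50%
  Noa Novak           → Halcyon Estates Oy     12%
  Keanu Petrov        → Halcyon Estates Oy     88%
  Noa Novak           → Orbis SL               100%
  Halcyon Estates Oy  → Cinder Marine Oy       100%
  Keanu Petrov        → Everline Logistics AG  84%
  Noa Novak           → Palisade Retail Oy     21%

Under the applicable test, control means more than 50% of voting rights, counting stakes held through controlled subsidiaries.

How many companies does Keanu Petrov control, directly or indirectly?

3

Keanu holds 88% of Halcyon, so Keanu controls Halcyon.
Keanu holds 84% of Everline, so Keanu controls Everline.
Halcyon holds 100% of Cinder, so Keanu controls Cinder.
No other company's threshold is met.
Keanu controls 3 companies.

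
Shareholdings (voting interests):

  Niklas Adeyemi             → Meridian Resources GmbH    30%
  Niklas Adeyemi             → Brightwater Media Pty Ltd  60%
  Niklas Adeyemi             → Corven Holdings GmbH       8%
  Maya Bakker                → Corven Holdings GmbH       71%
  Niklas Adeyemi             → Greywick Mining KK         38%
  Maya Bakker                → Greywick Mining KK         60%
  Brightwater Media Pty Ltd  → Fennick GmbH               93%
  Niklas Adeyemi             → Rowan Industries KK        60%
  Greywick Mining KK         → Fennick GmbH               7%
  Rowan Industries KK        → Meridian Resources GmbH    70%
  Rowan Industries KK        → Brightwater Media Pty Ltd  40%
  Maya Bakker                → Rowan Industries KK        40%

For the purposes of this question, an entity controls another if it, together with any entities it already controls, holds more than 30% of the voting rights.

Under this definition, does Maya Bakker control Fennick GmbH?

Yes

Maya holds 40% of Rowan, so Maya controls Rowan.
Rowan holds 40% of Brightwater, so Maya controls Brightwater.
Maya holds 60% of Greywick, so Maya controls Greywick.
Greywick and Brightwater together hold 7% + 93% = 100% of Fennick, so Maya controls Fennick.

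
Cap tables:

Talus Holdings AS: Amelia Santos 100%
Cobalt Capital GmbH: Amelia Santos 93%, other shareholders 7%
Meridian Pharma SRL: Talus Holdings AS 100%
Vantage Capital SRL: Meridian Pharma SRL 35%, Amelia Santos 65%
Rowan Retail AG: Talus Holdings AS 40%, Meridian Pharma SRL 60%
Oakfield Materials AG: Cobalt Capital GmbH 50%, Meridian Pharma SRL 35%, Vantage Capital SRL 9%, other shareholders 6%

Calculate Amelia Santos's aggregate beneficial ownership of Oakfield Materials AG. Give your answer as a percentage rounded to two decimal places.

Amelia reaches Oakfield along 4 paths.
Via Cobalt: 93% × 50% = 46.5%.
Via Talus → Meridian: 100% × 100% × 35% = 35%.
Via Talus → Meridian → Vantage: 100% × 100% × 35% × 9% = 3.15%.
Via Vantage: 65% × 9% = 5.85%.
Total: 46.5% + 35% + 3.15% + 5.85% = 90.5%.
Rounded: 90.50%.

90.50%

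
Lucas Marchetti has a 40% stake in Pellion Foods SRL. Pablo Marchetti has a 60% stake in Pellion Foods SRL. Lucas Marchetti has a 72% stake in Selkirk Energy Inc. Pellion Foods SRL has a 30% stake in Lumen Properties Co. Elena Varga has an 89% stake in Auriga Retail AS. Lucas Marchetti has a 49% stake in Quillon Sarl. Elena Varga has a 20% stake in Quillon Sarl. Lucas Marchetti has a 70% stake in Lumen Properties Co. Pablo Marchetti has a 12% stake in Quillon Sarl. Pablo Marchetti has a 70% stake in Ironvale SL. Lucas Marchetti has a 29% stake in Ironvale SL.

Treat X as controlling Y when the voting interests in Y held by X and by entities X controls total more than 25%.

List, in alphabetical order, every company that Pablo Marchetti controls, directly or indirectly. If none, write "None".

Pablo holds 70% of Ironvale, so Pablo controls Ironvale.
Pablo holds 60% of Pellion, so Pablo controls Pellion.
Pellion holds 30% of Lumen, so Pablo controls Lumen.
No other company's threshold is met.

Ironvale SL, Lumen Properties Co, Pellion Foods SRL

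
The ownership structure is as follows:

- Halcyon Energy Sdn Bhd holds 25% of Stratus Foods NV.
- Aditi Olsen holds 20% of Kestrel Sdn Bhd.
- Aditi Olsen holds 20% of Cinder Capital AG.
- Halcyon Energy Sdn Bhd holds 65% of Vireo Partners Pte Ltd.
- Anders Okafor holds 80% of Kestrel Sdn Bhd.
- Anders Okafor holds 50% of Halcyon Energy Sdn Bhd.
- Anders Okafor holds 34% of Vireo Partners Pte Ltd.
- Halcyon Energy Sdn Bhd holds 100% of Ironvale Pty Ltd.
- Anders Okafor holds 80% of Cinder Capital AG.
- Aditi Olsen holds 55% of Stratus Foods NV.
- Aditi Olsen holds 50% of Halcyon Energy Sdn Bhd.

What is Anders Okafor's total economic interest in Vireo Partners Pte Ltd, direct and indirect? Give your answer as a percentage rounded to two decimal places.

66.50%

Anders reaches Vireo along 2 paths.
Via Halcyon: 50% × 65% = 32.5%.
Direct stake: 34% = 34%.
Total: 32.5% + 34% = 66.5%.
Rounded: 66.50%.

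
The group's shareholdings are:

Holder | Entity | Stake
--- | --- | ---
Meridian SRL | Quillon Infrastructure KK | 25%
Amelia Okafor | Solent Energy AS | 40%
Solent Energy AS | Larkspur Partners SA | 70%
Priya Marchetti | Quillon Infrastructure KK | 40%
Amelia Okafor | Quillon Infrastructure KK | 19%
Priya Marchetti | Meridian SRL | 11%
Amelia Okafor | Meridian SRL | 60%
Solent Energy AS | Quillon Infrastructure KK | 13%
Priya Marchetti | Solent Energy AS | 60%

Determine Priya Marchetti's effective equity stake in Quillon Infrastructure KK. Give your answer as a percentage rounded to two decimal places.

Priya reaches Quillon along 3 paths.
Via Solent: 60% × 13% = 7.8%.
Direct stake: 40% = 40%.
Via Meridian: 11% × 25% = 2.75%.
Total: 7.8% + 40% + 2.75% = 50.55%.

50.55%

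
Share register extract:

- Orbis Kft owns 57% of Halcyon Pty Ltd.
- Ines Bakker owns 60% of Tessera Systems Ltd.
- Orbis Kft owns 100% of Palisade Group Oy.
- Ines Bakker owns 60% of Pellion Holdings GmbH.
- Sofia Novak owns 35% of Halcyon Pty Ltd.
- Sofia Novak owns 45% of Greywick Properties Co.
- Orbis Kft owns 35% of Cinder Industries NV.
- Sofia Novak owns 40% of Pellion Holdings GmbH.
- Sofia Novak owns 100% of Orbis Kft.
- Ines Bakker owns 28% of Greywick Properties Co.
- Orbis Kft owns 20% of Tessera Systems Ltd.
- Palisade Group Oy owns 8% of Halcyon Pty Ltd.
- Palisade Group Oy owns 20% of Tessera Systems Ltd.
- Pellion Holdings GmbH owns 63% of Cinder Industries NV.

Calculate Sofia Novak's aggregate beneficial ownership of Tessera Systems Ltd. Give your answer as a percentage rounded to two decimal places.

40.00%

Sofia reaches Tessera along 2 paths.
Via Orbis → Palisade: 100% × 100% × 20% = 20%.
Via Orbis: 100% × 20% = 20%.
Total: 20% + 20% = 40%.
Rounded: 40.00%.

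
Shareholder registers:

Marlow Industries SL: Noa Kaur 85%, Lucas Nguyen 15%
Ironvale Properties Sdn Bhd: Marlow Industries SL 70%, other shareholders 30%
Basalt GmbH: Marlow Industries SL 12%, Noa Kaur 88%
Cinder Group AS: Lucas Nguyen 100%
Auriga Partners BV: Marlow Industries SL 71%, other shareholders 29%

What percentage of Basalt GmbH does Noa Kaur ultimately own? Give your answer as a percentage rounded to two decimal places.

98.20%

Noa reaches Basalt along 2 paths.
Via Marlow: 85% × 12% = 10.2%.
Direct stake: 88% = 88%.
Total: 10.2% + 88% = 98.2%.
Rounded: 98.20%.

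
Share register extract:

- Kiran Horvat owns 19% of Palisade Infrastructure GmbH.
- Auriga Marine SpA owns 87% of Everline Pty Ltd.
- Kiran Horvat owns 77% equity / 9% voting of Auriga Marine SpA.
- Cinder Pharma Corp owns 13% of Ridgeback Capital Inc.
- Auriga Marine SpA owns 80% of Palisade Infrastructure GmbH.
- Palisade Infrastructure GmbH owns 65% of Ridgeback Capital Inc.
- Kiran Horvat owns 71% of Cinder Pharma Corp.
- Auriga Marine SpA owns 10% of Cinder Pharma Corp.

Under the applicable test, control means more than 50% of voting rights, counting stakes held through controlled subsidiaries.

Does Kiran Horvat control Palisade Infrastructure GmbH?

No

Kiran holds 71% of Cinder, so Kiran controls Cinder.
In Palisade, Kiran's side holds only 19%, not > 50%.
So Kiran does not control Palisade.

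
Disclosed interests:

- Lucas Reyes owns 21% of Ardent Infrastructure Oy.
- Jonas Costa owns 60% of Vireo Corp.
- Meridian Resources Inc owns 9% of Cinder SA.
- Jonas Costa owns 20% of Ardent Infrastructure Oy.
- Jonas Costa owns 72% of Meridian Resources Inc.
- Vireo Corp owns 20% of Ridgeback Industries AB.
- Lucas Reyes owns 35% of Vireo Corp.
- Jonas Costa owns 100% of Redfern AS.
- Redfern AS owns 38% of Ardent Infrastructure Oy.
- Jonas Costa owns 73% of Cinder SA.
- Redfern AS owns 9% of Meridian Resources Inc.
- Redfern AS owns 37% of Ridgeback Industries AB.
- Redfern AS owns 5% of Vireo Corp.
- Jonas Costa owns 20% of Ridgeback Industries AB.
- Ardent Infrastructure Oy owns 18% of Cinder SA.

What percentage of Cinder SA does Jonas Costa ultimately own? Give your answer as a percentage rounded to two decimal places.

Jonas reaches Cinder along 5 paths.
Via Ardent: 20% × 18% = 3.6%.
Via Redfern → Ardent: 100% × 38% × 18% = 6.84%.
Via Meridian: 72% × 9% = 6.48%.
Via Redfern → Meridian: 100% × 9% × 9% = 0.81%.
Direct stake: 73% = 73%.
Total: 3.6% + 6.84% + 6.48% + 0.81% + 73% = 90.73%.

90.73%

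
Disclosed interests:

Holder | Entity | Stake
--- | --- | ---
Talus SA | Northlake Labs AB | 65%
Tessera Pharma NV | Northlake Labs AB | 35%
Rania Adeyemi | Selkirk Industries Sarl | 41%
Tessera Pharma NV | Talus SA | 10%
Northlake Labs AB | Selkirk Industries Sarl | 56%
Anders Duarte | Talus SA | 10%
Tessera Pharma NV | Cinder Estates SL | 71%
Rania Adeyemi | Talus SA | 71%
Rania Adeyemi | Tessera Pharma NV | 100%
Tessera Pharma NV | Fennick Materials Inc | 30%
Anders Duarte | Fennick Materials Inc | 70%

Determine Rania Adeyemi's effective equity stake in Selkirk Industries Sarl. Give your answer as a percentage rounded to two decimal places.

Rania reaches Selkirk along 4 paths.
Via Tessera → Northlake: 100% × 35% × 56% = 19.6%.
Via Tessera → Talus → Northlake: 100% × 10% × 65% × 56% = 3.64%.
Via Talus → Northlake: 71% × 65% × 56% = 25.844%.
Direct stake: 41% = 41%.
Total: 19.6% + 3.64% + 25.844% + 41% = 90.084%.
Rounded: 90.08%.

90.08%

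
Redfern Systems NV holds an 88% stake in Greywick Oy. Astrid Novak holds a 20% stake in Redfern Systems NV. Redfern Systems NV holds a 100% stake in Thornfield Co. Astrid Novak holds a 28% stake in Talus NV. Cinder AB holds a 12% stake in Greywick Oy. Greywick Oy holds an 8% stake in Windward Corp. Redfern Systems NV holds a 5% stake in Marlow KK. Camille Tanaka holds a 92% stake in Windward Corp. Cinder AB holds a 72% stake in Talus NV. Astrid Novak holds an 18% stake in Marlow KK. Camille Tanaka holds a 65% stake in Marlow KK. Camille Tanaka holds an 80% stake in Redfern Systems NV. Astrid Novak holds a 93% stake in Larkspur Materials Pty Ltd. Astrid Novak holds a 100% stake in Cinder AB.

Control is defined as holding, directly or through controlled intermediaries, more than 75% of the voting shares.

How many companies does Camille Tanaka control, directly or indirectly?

4

Camille holds 80% of Redfern, so Camille controls Redfern.
Redfern holds 88% of Greywick, so Camille controls Greywick.
Camille and Greywick together hold 92% + 8% = 100% of Windward, so Camille controls Windward.
Redfern holds 100% of Thornfield, so Camille controls Thornfield.
No other company's threshold is met.
Camille controls 4 companies.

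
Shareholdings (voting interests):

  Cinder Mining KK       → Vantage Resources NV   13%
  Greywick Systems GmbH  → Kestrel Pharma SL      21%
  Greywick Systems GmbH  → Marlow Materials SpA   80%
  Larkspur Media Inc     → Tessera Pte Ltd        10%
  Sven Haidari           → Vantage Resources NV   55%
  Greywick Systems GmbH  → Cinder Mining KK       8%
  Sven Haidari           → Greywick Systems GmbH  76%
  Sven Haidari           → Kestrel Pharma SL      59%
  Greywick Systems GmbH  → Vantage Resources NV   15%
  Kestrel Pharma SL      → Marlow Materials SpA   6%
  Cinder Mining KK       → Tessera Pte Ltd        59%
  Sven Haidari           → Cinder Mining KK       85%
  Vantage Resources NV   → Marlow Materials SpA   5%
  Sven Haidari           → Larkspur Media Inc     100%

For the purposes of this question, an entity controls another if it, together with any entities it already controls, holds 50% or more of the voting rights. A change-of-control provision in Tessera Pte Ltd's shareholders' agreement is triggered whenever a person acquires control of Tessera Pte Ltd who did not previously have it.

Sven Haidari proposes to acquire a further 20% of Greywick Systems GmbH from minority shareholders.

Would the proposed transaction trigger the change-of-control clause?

No

The purchase changes only Sven's holdings, so Sven is the only person who could newly come to control Tessera.
Sven holds 100% of Larkspur, so Sven controls Larkspur.
Sven holds 76% of Greywick, so Sven controls Greywick.
Greywick and Sven together hold 8% + 85% = 93% of Cinder, so Sven controls Cinder.
Larkspur and Cinder together hold 10% + 59% = 69% of Tessera, so Sven controls Tessera.
So Sven already controls Tessera before the transaction.
After the purchase, Sven's direct stake in Greywick rises to 76% + 20% = 96%.
Sven controlled Tessera already, so this is not a new person acquiring control; every other person's position is unchanged or reduced.
No new person acquires control, so the clause is not triggered.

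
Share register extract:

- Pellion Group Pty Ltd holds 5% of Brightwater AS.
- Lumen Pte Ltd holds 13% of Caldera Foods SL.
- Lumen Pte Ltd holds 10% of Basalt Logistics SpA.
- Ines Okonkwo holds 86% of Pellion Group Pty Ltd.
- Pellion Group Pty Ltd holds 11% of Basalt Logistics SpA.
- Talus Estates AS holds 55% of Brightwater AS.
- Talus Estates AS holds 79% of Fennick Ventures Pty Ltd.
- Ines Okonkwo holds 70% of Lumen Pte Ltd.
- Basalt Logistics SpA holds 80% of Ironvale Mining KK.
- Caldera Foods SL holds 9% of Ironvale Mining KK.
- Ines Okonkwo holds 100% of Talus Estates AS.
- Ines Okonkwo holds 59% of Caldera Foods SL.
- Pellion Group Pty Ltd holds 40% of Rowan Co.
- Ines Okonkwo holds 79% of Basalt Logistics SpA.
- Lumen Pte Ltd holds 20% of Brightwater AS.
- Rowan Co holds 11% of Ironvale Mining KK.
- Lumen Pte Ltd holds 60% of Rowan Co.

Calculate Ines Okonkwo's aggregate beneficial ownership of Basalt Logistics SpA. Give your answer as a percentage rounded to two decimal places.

95.46%

Ines reaches Basalt along 3 paths.
Via Lumen: 70% × 10% = 7%.
Via Pellion: 86% × 11% = 9.46%.
Direct stake: 79% = 79%.
Total: 7% + 9.46% + 79% = 95.46%.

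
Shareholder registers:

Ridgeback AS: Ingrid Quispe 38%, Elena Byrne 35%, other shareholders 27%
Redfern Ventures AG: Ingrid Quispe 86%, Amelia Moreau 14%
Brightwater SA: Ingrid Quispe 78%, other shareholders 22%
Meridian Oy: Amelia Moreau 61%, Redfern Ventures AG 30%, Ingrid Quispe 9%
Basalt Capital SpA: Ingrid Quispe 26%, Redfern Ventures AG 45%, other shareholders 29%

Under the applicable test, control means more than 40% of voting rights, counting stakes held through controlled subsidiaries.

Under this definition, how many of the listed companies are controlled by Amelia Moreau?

1

Amelia holds 61% of Meridian, so Amelia controls Meridian.
No other company's threshold is met.
Amelia controls 1 company.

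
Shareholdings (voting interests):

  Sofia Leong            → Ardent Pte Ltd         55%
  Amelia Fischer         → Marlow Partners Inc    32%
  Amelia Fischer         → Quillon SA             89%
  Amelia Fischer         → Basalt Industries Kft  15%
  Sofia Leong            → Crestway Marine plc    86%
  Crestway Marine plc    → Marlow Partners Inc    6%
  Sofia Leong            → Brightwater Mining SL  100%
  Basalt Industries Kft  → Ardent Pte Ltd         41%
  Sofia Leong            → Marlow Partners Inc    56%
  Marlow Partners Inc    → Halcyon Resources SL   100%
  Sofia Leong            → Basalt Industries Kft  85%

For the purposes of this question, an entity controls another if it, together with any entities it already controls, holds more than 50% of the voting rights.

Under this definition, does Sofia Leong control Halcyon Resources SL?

Yes

Sofia holds 86% of Crestway, so Sofia controls Crestway.
Sofia and Crestway together hold 56% + 6% = 62% of Marlow, so Sofia controls Marlow.
Marlow holds 100% of Halcyon, so Sofia controls Halcyon.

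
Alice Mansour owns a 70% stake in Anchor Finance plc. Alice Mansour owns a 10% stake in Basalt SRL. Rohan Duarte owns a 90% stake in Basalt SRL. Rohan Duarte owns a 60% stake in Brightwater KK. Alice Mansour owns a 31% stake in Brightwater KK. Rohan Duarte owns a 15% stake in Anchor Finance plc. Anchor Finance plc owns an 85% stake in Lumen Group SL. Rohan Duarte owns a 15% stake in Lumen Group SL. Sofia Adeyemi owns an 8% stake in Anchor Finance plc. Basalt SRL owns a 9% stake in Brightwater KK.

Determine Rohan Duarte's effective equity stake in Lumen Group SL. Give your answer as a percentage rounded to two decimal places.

Rohan reaches Lumen along 2 paths.
Direct stake: 15% = 15%.
Via Anchor: 15% × 85% = 12.75%.
Total: 15% + 12.75% = 27.75%.

27.75%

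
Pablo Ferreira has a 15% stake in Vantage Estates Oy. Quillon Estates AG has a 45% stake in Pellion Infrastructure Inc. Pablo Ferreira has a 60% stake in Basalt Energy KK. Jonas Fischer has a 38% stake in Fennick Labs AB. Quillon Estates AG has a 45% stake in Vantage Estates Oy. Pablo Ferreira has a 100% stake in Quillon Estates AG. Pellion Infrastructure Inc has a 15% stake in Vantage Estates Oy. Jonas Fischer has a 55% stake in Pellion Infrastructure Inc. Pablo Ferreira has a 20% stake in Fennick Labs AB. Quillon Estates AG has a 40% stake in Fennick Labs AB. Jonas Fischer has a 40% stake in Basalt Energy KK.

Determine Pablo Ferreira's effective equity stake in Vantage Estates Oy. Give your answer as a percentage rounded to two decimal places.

Pablo reaches Vantage along 3 paths.
Via Quillon → Pellion: 100% × 45% × 15% = 6.75%.
Direct stake: 15% = 15%.
Via Quillon: 100% × 45% = 45%.
Total: 6.75% + 15% + 45% = 66.75%.

66.75%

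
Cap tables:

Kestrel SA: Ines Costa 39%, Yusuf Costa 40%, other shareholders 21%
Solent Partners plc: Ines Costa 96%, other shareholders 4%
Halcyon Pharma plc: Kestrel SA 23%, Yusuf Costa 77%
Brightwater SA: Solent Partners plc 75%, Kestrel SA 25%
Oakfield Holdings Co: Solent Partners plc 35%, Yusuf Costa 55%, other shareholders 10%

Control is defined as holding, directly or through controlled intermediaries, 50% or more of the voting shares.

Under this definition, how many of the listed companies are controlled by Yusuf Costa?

Yusuf holds 77% of Halcyon, so Yusuf controls Halcyon.
Yusuf holds 55% of Oakfield, so Yusuf controls Oakfield.
No other company's threshold is met.
Yusuf controls 2 companies.

2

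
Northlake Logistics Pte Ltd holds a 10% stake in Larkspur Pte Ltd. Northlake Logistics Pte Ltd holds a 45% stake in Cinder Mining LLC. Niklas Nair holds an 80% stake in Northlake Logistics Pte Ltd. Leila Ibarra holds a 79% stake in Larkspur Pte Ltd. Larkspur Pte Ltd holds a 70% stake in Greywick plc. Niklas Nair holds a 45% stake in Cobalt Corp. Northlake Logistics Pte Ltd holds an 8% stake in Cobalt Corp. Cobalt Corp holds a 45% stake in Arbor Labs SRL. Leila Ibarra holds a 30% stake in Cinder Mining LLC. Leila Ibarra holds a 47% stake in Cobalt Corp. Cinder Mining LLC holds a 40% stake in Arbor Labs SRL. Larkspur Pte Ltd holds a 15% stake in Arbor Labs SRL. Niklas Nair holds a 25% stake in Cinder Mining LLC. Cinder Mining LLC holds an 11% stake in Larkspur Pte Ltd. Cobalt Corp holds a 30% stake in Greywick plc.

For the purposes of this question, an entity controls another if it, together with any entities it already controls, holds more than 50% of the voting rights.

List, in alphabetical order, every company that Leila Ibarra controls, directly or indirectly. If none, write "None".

Leila holds 79% of Larkspur, so Leila controls Larkspur.
Larkspur holds 70% of Greywick, so Leila controls Greywick.
No other company's threshold is met.

Greywick plc, Larkspur Pte Ltd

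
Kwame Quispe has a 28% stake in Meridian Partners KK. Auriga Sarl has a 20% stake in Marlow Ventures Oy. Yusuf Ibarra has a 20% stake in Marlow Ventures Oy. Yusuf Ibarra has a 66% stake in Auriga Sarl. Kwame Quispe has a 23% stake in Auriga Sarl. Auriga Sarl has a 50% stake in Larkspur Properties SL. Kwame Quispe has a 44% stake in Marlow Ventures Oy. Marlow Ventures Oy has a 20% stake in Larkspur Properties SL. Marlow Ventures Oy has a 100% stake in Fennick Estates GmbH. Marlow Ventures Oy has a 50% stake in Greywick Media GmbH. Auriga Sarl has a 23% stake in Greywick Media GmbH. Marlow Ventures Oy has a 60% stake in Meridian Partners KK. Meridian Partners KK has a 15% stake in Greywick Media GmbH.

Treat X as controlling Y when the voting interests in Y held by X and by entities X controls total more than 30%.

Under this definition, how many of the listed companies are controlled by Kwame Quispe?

4

Kwame holds 44% of Marlow, so Kwame controls Marlow.
Marlow holds 100% of Fennick, so Kwame controls Fennick.
Marlow and Kwame together hold 60% + 28% = 88% of Meridian, so Kwame controls Meridian.
Meridian and Marlow together hold 15% + 50% = 65% of Greywick, so Kwame controls Greywick.
No other company's threshold is met.
Kwame controls 4 companies.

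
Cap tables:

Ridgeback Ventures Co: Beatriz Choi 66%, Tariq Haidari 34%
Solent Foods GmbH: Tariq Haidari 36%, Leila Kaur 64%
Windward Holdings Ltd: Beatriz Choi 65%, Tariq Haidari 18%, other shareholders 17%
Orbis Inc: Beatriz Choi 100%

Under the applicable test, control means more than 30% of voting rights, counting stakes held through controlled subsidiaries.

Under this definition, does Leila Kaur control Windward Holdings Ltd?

No

Leila holds 64% of Solent, so Leila controls Solent.
Neither Leila nor any entity Leila controls holds any voting interest in Windward.
So Leila does not control Windward.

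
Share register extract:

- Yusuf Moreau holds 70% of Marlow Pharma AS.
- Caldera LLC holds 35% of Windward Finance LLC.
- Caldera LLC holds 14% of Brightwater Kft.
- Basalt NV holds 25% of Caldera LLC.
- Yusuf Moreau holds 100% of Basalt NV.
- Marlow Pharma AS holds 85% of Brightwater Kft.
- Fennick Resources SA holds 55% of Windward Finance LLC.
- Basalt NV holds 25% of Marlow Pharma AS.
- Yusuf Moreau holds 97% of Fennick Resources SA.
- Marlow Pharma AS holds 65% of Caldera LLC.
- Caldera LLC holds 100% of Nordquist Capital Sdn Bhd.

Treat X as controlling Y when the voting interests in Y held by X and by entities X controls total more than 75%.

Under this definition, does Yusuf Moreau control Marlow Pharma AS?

Yusuf holds 100% of Basalt, so Yusuf controls Basalt.
Yusuf and Basalt together hold 70% + 25% = 95% of Marlow, so Yusuf controls Marlow.

Yes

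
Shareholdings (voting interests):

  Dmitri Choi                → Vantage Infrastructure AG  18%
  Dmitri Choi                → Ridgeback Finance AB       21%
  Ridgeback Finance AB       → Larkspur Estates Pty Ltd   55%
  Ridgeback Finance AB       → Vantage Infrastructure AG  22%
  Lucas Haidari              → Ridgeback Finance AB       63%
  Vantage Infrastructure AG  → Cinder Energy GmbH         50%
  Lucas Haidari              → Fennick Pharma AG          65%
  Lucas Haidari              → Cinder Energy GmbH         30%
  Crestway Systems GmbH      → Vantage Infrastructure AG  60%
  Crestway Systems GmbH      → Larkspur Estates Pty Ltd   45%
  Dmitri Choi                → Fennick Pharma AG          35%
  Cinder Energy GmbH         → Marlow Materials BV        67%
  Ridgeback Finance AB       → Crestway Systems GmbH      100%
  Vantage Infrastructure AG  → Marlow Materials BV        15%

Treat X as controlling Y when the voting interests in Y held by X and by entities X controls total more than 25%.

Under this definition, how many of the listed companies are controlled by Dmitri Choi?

Dmitri holds 35% of Fennick, so Dmitri controls Fennick.
No other company's threshold is met.
Dmitri controls 1 company.

1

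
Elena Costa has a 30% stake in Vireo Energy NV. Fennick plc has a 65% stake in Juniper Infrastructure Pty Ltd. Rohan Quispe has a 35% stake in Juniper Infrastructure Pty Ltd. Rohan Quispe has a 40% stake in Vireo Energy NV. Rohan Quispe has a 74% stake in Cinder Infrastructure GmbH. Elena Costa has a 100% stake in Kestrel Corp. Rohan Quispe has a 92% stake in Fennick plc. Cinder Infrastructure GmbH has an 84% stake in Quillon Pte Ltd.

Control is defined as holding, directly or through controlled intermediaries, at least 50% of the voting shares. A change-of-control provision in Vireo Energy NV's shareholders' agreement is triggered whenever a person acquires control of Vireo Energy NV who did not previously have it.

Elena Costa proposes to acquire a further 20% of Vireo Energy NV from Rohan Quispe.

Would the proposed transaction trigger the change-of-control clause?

The purchase adds only to Elena's holdings (Rohan's stake shrinks), so Elena is the only person who could newly come to control Vireo.
Elena holds 100% of Kestrel, so Elena controls Kestrel.
In Vireo, Elena's side holds only 30%, not ≥ 50%.
So before the transaction, Elena does not control Vireo.
After the purchase, Elena's direct stake in Vireo rises to 30% + 20% = 50%, and Rohan's stake falls to 20%.
Elena holds 50% of Vireo, so Elena controls Vireo.
Elena did not control Vireo before and does after, so the clause is triggered.

Yes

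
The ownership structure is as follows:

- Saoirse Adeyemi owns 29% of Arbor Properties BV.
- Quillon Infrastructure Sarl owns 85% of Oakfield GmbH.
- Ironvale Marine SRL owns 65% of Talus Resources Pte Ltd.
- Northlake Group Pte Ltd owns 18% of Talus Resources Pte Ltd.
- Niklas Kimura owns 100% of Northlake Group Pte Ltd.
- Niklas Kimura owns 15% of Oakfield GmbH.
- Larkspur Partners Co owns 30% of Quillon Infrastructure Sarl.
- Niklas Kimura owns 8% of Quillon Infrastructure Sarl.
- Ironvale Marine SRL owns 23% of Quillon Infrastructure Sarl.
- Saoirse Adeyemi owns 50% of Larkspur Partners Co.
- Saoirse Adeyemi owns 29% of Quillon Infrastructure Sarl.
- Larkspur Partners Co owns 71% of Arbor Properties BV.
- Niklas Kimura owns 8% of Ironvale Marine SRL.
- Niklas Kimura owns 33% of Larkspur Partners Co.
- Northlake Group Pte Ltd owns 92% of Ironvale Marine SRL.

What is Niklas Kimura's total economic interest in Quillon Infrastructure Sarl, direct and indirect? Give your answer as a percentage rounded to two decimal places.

40.90%

Niklas reaches Quillon along 4 paths.
Via Larkspur: 33% × 30% = 9.9%.
Via Northlake → Ironvale: 100% × 92% × 23% = 21.16%.
Via Ironvale: 8% × 23% = 1.84%.
Direct stake: 8% = 8%.
Total: 9.9% + 21.16% + 1.84% + 8% = 40.9%.
Rounded: 40.90%.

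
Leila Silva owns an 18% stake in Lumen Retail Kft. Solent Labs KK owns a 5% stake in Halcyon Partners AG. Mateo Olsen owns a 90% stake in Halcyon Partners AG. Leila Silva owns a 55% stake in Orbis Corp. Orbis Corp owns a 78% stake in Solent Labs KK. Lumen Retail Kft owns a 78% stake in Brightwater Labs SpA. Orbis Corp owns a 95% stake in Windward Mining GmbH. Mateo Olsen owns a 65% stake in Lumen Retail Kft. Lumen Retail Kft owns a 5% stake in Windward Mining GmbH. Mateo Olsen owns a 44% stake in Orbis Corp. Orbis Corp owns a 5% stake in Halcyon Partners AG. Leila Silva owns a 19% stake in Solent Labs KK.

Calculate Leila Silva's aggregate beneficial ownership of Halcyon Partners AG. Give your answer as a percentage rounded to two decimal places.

Leila reaches Halcyon along 3 paths.
Via Orbis: 55% × 5% = 2.75%.
Via Orbis → Solent: 55% × 78% × 5% = 2.145%.
Via Solent: 19% × 5% = 0.95%.
Total: 2.75% + 2.145% + 0.95% = 5.845%.
Rounded: 5.85%.

5.85%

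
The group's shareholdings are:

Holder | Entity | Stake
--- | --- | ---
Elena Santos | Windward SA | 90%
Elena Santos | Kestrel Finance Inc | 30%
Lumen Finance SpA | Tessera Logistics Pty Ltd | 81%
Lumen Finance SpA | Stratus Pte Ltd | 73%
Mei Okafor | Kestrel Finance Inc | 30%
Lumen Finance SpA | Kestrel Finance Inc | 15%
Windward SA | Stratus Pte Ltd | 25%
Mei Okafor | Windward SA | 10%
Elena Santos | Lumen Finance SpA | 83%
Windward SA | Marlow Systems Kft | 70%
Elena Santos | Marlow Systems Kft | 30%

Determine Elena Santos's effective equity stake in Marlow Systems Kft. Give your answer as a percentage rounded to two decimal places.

Elena reaches Marlow along 2 paths.
Via Windward: 90% × 70% = 63%.
Direct stake: 30% = 30%.
Total: 63% + 30% = 93%.
Rounded: 93.00%.

93.00%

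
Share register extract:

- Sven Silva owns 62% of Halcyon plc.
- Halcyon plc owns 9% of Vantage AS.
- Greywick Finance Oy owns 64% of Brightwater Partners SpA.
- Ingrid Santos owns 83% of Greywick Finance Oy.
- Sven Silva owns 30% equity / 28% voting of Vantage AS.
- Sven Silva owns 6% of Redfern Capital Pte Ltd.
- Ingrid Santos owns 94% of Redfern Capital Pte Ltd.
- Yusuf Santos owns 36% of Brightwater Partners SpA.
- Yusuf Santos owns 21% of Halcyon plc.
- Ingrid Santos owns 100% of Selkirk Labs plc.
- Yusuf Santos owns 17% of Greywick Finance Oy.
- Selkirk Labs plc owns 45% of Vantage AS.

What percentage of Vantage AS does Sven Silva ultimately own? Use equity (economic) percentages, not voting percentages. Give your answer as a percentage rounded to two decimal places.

Sven reaches Vantage along 2 paths.
Via Halcyon: 62% × 9% = 5.58%.
Direct stake: 30% = 30%.
Total: 5.58% + 30% = 35.58%.

35.58%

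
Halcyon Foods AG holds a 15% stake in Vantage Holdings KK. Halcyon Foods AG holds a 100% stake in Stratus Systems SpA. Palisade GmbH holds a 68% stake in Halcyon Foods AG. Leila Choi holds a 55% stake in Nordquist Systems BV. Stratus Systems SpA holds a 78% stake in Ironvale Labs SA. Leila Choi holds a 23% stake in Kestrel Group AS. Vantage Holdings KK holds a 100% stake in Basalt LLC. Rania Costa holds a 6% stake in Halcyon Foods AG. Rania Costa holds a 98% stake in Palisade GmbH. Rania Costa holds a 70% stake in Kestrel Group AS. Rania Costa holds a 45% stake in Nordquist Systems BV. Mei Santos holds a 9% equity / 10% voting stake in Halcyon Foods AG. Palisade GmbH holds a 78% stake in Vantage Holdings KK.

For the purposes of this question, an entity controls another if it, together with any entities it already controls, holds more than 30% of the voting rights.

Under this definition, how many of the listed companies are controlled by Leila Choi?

1

Leila holds 55% of Nordquist, so Leila controls Nordquist.
No other company's threshold is met.
Leila controls 1 company.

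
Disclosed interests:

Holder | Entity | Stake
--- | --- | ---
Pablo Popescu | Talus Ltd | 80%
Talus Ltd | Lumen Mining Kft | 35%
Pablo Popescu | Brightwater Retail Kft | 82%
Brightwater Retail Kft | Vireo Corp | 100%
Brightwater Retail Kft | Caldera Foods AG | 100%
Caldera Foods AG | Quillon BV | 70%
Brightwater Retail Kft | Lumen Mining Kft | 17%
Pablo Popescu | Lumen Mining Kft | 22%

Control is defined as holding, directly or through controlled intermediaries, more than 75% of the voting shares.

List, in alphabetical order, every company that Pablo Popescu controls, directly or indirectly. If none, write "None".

Brightwater Retail Kft, Caldera Foods AG, Talus Ltd, Vireo Corp

Pablo holds 82% of Brightwater, so Pablo controls Brightwater.
Pablo holds 80% of Talus, so Pablo controls Talus.
Brightwater holds 100% of Caldera, so Pablo controls Caldera.
Brightwater holds 100% of Vireo, so Pablo controls Vireo.
No other company's threshold is met.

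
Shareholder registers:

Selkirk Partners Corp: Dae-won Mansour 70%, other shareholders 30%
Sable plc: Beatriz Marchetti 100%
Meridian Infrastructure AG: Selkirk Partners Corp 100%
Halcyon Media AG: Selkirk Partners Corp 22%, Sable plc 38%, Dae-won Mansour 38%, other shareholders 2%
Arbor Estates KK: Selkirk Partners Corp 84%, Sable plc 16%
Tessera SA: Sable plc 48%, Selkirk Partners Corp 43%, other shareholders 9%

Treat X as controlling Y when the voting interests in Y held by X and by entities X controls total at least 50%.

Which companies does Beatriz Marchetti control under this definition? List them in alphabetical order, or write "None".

Beatriz holds 100% of Sable, so Beatriz controls Sable.
No other company's threshold is met.

Sable plc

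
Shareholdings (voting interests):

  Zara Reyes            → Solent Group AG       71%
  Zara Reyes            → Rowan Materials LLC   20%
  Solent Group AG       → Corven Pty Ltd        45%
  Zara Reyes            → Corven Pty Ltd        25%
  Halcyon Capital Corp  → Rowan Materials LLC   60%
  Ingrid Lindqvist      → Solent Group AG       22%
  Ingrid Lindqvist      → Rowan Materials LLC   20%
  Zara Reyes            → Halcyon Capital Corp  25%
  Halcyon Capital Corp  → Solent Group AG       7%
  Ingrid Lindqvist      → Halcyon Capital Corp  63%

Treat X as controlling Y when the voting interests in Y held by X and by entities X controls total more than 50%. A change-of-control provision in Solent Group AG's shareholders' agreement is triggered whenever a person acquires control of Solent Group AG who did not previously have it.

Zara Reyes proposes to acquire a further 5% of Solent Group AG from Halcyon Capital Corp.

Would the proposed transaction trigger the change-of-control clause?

No

The purchase adds only to Zara's holdings (Halcyon's stake shrinks), so Zara is the only person who could newly come to control Solent.
Zara holds 71% of Solent, so Zara controls Solent.
So Zara already controls Solent before the transaction.
After the purchase, Zara's direct stake in Solent rises to 71% + 5% = 76%, and Halcyon's stake falls to 2%.
Zara controlled Solent already, so this is not a new person acquiring control; every other person's position is unchanged or reduced.
No new person acquires control, so the clause is not triggered.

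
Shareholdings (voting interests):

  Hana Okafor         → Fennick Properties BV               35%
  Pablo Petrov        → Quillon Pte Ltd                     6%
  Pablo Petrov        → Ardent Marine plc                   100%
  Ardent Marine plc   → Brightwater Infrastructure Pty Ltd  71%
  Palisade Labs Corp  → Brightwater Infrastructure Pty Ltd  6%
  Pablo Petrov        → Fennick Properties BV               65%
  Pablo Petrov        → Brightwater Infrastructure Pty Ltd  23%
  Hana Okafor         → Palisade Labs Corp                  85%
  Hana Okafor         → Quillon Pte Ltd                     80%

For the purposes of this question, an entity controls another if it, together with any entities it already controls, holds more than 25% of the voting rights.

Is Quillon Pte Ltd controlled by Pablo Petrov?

Pablo holds 100% of Ardent, so Pablo controls Ardent.
Pablo holds 65% of Fennick, so Pablo controls Fennick.
Ardent and Pablo together hold 71% + 23% = 94% of Brightwater, so Pablo controls Brightwater.
In Quillon, Pablo's side holds only 6%, not > 25%.
So Pablo does not control Quillon.

No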